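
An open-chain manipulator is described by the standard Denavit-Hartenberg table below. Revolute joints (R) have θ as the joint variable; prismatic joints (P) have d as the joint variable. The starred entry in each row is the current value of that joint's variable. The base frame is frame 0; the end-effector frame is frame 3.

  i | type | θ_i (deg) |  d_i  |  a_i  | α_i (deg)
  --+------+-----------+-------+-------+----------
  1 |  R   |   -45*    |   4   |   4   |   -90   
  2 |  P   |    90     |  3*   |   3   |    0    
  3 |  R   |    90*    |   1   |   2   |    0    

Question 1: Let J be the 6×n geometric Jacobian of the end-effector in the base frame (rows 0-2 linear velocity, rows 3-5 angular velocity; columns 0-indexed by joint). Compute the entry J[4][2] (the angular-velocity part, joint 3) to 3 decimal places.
0.707

axis z_2 = (0.7071,0.7071,0.0000); lever o_n−o_2 = (-0.7071,2.1213,-0.0000)
cross product → J_v[:, 2] = (-0.0000,0.0000,2.0000)
J_ω[:, 2] = z_2
entry J[4][2] = 0.7071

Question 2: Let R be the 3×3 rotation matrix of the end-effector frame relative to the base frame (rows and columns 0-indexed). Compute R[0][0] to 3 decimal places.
End-effector x-axis (col 0 of R) = (-0.7071,0.7071,-0.0000)
R[0][0] = -0.7071

-0.707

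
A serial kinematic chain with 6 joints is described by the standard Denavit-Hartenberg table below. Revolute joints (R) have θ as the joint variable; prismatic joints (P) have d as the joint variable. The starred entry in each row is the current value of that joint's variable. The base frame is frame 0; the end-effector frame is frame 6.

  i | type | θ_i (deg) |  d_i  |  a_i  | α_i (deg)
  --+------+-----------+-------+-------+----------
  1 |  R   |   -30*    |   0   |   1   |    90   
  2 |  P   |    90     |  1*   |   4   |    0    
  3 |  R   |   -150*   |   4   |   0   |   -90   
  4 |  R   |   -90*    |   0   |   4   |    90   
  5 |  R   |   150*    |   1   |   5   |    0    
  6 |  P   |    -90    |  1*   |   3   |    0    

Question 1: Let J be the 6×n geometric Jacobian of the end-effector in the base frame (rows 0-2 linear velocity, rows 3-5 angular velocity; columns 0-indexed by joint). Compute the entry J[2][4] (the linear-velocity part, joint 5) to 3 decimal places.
-1.415

axis z_4 = (-0.4330,0.2500,0.8660); lever o_n−o_4 = (4.3726,0.7434,4.2811)
cross product → J_v[:, 4] = (0.4264,5.6405,-1.4151)
J_ω[:, 4] = z_4
entry J[2][4] = -1.4151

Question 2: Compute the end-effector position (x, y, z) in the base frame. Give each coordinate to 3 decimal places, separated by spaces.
after link 1: o_1 = (0.8660, -0.5000, 0.0000)
after link 2: o_2 = (0.3660, -1.3660, 4.0000)
after link 3: o_3 = (-1.6340, -4.8301, 4.0000)
after link 4: o_4 = (-3.6340, -8.2942, 4.0000)
after link 5: o_5 = (-0.0269, -5.3768, 6.1160)
after link 6: o_6 = (0.7386, -7.5508, 8.2811)

0.739 -7.551 8.281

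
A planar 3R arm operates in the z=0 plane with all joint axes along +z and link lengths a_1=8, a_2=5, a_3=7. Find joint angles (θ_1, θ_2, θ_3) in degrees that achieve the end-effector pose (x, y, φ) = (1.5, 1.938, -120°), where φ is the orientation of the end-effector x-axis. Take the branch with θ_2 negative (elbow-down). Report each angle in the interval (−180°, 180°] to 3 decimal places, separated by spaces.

wrist centre = target − a_3·(cos φ, sin φ) = (5.0000, 8.0002)
cos θ_2 = (89.0028−8²−5²)/(2·8·5) = 0.0000; θ_2 = -89.9980° (elbow-down)
β = atan2(8.0002,5.0000) = 57.9952°; ψ = atan2(-5.0000,8.0002) = -32.0048°
θ_1 = β − ψ = 90.0000°
θ_3 = φ − θ_1 − θ_2 = -120.0020° (wrapped to (-180°,180°])

90.000 -89.998 -120.002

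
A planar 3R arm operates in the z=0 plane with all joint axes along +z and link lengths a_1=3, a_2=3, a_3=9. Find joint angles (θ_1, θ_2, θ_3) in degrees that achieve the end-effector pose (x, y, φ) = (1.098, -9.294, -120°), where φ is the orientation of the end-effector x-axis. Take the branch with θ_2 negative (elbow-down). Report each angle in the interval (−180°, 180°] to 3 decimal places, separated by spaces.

wrist centre = target − a_3·(cos φ, sin φ) = (5.5980, -1.4998)
cos θ_2 = (33.5869−3²−3²)/(2·3·3) = 0.8659; θ_2 = -30.0098° (elbow-down)
β = atan2(-1.4998,5.5980) = -14.9980°; ψ = atan2(-1.5004,5.5978) = -15.0049°
θ_1 = β − ψ = 0.0069°
θ_3 = φ − θ_1 − θ_2 = -89.9971° (wrapped to (-180°,180°])

0.007 -30.010 -89.997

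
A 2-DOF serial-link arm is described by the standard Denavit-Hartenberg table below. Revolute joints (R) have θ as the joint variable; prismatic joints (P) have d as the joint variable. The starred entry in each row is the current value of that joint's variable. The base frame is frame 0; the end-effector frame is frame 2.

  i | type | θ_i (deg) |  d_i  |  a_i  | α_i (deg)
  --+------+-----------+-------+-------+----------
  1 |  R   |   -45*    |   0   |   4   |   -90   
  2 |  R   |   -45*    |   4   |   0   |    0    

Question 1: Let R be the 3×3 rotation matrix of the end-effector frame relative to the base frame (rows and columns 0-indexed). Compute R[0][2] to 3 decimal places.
End-effector z-axis (col 2 of R) = (0.7071,0.7071,0.0000)
R[0][2] = 0.7071

0.707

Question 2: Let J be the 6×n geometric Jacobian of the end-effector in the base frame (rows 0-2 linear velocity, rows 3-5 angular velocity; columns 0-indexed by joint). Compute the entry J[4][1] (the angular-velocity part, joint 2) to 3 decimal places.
0.707

axis z_1 = (0.7071,0.7071,0.0000); lever o_n−o_1 = (2.8284,2.8284,0.0000)
cross product → J_v[:, 1] = (0.0000,-0.0000,0.0000)
J_ω[:, 1] = z_1
entry J[4][1] = 0.7071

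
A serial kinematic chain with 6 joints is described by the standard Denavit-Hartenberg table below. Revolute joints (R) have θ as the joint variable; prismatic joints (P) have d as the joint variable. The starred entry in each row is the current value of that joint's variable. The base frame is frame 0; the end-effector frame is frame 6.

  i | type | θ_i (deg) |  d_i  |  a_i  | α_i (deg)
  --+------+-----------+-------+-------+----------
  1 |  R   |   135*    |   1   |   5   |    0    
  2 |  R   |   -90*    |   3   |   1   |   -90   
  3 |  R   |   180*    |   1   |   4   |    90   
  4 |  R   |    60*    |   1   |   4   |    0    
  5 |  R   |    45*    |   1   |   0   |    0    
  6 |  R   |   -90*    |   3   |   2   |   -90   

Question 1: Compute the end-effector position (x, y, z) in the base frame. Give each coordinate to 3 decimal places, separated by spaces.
-11.960 2.157 -1.000

after link 1: o_1 = (-3.5355, 3.5355, 1.0000)
after link 2: o_2 = (-2.8284, 4.2426, 4.0000)
after link 3: o_3 = (-6.3640, 2.1213, 4.0000)
after link 4: o_4 = (-10.2277, 3.1566, 3.0000)
after link 5: o_5 = (-10.2277, 3.1566, 2.0000)
after link 6: o_6 = (-11.9597, 2.1566, -1.0000)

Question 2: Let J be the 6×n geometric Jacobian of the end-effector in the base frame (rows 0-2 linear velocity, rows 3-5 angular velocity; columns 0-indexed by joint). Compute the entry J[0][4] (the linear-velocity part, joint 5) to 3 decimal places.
-1.000

axis z_4 = (0.0000,0.0000,-1.0000); lever o_n−o_4 = (-1.7321,-1.0000,-4.0000)
cross product → J_v[:, 4] = (-1.0000,1.7321,0.0000)
J_ω[:, 4] = z_4
entry J[0][4] = -1.0000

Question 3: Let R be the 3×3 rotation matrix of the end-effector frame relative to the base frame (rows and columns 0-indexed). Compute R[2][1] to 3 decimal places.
1.000

End-effector y-axis (col 1 of R) = (-0.0000,-0.0000,1.0000)
R[2][1] = 1.0000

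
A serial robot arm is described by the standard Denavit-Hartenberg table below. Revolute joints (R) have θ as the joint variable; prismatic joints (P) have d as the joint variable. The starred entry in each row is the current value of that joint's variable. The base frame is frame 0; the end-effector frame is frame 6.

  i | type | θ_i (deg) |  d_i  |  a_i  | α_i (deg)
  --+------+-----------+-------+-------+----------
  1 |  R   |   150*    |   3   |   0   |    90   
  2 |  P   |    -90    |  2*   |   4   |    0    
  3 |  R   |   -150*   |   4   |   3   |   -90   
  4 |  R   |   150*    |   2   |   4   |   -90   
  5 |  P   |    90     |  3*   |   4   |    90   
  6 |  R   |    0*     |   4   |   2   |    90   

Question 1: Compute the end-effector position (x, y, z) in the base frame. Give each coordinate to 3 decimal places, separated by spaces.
after link 1: o_1 = (0.0000, 0.0000, 3.0000)
after link 2: o_2 = (1.0000, 1.7321, -1.0000)
after link 3: o_3 = (4.2990, 4.4462, 1.5981)
after link 4: o_4 = (3.2990, 2.7141, -2.4019)
after link 5: o_5 = (0.9486, 7.0712, -1.7010)
after link 6: o_6 = (-3.0514, 7.0712, -3.7010)

-3.051 7.071 -3.701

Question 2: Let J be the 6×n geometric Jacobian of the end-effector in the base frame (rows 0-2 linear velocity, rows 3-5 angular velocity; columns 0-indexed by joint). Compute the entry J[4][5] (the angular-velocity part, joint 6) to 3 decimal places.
axis z_5 = (-0.6250,-0.2165,-0.7500); lever o_n−o_5 = (-4.0000,0.0000,-2.0000)
cross product → J_v[:, 5] = (0.4330,1.7500,-0.8660)
J_ω[:, 5] = z_5
entry J[4][5] = -0.2165

-0.217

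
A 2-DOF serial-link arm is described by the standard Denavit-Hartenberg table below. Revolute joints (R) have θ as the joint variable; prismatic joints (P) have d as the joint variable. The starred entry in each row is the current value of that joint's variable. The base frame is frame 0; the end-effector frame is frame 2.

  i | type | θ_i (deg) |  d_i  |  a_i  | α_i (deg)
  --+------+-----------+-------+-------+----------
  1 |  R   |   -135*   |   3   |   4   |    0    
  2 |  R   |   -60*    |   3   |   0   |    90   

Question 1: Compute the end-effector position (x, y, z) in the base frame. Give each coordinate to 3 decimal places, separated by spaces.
after link 1: o_1 = (-2.8284, -2.8284, 3.0000)
after link 2: o_2 = (-2.8284, -2.8284, 6.0000)

-2.828 -2.828 6.000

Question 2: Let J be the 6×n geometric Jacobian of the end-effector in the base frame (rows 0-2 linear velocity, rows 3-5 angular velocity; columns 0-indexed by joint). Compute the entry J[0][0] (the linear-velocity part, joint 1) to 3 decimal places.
axis z_0 = ẑ; lever o_n−o_0 = (-2.8284,-2.8284,6.0000)
cross product → J_v[:, 0] = (2.8284,-2.8284,0.0000)
J_ω[:, 0] = z_0
entry J[0][0] = 2.8284

2.828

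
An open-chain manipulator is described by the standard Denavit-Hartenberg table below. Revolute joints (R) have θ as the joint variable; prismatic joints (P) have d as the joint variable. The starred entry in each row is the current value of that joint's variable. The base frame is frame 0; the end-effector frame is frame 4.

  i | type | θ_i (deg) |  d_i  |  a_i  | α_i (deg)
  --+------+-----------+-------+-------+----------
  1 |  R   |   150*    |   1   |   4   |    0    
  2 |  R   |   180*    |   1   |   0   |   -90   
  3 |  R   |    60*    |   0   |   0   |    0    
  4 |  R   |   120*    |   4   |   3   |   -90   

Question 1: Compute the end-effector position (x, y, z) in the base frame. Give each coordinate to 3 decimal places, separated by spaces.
after link 1: o_1 = (-3.4641, 2.0000, 1.0000)
after link 2: o_2 = (-3.4641, 2.0000, 2.0000)
after link 3: o_3 = (-3.4641, 2.0000, 2.0000)
after link 4: o_4 = (-4.0622, 6.9641, 2.0000)

-4.062 6.964 2.000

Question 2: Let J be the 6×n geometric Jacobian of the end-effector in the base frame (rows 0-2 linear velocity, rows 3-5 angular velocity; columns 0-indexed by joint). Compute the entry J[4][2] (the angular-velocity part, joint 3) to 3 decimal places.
0.866

axis z_2 = (0.5000,0.8660,0.0000); lever o_n−o_2 = (-0.5981,4.9641,-0.0000)
cross product → J_v[:, 2] = (-0.0000,0.0000,3.0000)
J_ω[:, 2] = z_2
entry J[4][2] = 0.8660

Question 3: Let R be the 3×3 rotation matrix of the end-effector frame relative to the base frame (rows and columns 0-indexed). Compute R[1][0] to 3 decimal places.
0.500

End-effector x-axis (col 0 of R) = (-0.8660,0.5000,-0.0000)
R[1][0] = 0.5000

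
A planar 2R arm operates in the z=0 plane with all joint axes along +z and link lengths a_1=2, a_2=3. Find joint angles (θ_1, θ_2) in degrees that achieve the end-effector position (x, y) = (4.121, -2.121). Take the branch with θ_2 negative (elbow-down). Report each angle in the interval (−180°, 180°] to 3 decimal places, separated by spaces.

cos θ_2 = (21.4813−2²−3²)/(2·2·3) = 0.7068; θ_2 = -45.0270° (elbow-down)
β = atan2(-2.1210,4.1210) = -27.2340°; ψ = atan2(-2.1223,4.1203) = -27.2524°
θ_1 = β − ψ = 0.0184°

0.018 -45.027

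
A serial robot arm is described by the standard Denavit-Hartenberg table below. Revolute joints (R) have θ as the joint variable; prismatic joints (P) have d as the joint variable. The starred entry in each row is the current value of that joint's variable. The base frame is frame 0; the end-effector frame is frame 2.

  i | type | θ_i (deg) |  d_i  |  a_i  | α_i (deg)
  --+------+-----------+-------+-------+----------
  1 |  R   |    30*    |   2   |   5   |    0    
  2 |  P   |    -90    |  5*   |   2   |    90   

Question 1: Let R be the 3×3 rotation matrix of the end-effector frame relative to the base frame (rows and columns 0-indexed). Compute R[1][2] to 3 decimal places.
-0.500

End-effector z-axis (col 2 of R) = (-0.8660,-0.5000,0.0000)
R[1][2] = -0.5000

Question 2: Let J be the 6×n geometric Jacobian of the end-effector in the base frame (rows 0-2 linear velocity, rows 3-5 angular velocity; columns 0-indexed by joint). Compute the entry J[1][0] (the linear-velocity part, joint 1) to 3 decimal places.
5.330

axis z_0 = ẑ; lever o_n−o_0 = (5.3301,0.7679,7.0000)
cross product → J_v[:, 0] = (-0.7679,5.3301,0.0000)
J_ω[:, 0] = z_0
entry J[1][0] = 5.3301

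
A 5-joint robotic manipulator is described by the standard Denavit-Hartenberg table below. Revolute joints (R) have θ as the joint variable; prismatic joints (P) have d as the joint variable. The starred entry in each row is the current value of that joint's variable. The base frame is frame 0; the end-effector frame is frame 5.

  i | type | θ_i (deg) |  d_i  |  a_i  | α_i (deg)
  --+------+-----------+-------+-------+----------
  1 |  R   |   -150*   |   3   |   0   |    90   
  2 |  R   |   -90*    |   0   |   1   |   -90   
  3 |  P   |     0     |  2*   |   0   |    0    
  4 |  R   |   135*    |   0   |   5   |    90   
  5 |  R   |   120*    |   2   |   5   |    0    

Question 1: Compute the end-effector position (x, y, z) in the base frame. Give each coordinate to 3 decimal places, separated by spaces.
after link 1: o_1 = (0.0000, 0.0000, 3.0000)
after link 2: o_2 = (-0.0000, 0.0000, 2.0000)
after link 3: o_3 = (-1.7321, -1.0000, 2.0000)
after link 4: o_4 = (0.0357, -4.0619, 5.5355)
after link 5: o_5 = (-3.8911, -5.9207, 2.3536)

-3.891 -5.921 2.354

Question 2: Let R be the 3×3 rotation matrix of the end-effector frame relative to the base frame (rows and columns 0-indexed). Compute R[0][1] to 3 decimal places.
End-effector y-axis (col 1 of R) = (0.1268,0.7803,-0.6124)
R[0][1] = 0.1268

0.127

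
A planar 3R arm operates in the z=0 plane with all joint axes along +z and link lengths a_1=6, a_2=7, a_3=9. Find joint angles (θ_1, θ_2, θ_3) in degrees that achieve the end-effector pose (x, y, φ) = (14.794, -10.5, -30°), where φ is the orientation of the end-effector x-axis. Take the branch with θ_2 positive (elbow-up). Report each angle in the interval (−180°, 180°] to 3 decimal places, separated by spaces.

wrist centre = target − a_3·(cos φ, sin φ) = (6.9998, -6.0000)
cos θ_2 = (84.9968−6²−7²)/(2·6·7) = -0.0000; θ_2 = 90.0022° (elbow-up)
β = atan2(-6.0000,6.9998) = -40.6022°; ψ = atan2(7.0000,5.9997) = 49.4000°
θ_1 = β − ψ = -90.0022°
θ_3 = φ − θ_1 − θ_2 = -30.0000° (wrapped to (-180°,180°])

-90.002 90.002 -30.000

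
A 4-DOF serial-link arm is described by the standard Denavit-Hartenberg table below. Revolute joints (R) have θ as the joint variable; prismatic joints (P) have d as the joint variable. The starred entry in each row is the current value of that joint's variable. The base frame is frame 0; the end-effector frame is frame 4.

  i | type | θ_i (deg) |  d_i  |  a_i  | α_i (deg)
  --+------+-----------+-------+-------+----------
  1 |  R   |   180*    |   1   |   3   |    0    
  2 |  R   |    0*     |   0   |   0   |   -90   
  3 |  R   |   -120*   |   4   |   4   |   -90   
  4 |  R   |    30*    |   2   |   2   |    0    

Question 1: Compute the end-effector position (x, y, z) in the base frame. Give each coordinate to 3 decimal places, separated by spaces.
-1.866 -3.000 6.964

after link 1: o_1 = (-3.0000, 0.0000, 1.0000)
after link 2: o_2 = (-3.0000, 0.0000, 1.0000)
after link 3: o_3 = (-1.0000, -4.0000, 4.4641)
after link 4: o_4 = (-1.8660, -3.0000, 6.9641)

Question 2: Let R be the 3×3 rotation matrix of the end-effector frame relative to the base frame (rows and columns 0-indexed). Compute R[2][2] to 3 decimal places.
0.500

End-effector z-axis (col 2 of R) = (-0.8660,0.0000,0.5000)
R[2][2] = 0.5000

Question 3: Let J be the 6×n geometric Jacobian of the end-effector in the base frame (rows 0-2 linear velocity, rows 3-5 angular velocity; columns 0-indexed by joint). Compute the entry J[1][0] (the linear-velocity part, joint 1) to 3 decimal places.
axis z_0 = ẑ; lever o_n−o_0 = (-1.8660,-3.0000,6.9641)
cross product → J_v[:, 0] = (3.0000,-1.8660,0.0000)
J_ω[:, 0] = z_0
entry J[1][0] = -1.8660

-1.866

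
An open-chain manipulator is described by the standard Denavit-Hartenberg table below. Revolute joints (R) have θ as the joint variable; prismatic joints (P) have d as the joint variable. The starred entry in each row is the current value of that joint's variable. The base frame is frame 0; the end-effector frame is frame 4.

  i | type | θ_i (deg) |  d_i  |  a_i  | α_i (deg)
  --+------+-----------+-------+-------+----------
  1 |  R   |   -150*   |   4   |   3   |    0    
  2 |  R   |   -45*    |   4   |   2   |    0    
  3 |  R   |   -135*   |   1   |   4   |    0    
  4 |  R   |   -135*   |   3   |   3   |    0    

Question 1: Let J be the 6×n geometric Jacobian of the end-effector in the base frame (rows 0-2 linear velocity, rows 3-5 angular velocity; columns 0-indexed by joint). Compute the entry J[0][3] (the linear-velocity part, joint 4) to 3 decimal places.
axis z_3 = (0.0000,0.0000,1.0000); lever o_n−o_3 = (-0.7765,-2.8978,3.0000)
cross product → J_v[:, 3] = (2.8978,-0.7765,0.0000)
J_ω[:, 3] = z_3
entry J[0][3] = 2.8978

2.898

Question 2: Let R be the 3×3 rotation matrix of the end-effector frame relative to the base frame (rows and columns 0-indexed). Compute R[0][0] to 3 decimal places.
End-effector x-axis (col 0 of R) = (-0.2588,-0.9659,0.0000)
R[0][0] = -0.2588

-0.259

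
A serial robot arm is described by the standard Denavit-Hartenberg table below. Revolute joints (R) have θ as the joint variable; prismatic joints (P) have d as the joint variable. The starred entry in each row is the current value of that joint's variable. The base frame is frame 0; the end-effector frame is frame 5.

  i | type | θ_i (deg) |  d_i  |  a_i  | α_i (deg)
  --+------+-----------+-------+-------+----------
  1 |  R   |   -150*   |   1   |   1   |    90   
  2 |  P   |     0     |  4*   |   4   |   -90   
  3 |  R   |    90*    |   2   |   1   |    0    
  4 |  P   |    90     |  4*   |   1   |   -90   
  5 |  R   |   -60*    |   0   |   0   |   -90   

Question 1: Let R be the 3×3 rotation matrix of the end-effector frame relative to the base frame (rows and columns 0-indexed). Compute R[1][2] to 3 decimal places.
0.433

End-effector z-axis (col 2 of R) = (0.7500,0.4330,-0.5000)
R[1][2] = 0.4330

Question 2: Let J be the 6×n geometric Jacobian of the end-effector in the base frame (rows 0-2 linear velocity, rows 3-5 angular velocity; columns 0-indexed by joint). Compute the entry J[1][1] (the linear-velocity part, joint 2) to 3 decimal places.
prismatic axis z_1 = (-0.5000,0.8660,0.0000)
J_v[:, 1] = z_1; J_ω[:, 1] = (0,0,0)
entry J[1][1] = 0.8660

0.866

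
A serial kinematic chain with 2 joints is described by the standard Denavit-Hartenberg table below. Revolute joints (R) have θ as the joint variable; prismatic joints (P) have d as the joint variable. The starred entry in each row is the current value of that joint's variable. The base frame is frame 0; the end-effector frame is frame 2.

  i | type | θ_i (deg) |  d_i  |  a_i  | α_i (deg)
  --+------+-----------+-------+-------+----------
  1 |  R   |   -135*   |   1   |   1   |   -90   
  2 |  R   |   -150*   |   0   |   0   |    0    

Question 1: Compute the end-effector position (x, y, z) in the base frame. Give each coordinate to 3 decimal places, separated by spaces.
-0.707 -0.707 1.000

after link 1: o_1 = (-0.7071, -0.7071, 1.0000)
after link 2: o_2 = (-0.7071, -0.7071, 1.0000)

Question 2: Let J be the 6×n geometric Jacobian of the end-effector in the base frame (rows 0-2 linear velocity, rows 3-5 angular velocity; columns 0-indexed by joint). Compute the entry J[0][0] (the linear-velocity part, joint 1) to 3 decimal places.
axis z_0 = ẑ; lever o_n−o_0 = (-0.7071,-0.7071,1.0000)
cross product → J_v[:, 0] = (0.7071,-0.7071,0.0000)
J_ω[:, 0] = z_0
entry J[0][0] = 0.7071

0.707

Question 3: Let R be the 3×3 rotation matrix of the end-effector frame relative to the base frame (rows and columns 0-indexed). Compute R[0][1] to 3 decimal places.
-0.354

End-effector y-axis (col 1 of R) = (-0.3536,-0.3536,0.8660)
R[0][1] = -0.3536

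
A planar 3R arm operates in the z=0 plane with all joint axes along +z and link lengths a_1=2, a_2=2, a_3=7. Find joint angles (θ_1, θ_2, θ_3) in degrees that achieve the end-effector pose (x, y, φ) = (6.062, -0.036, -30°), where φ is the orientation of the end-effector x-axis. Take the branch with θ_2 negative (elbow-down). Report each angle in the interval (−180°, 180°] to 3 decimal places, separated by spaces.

wrist centre = target − a_3·(cos φ, sin φ) = (-0.0002, 3.4640)
cos θ_2 = (11.9993−2²−2²)/(2·2·2) = 0.4999; θ_2 = -60.0058° (elbow-down)
β = atan2(3.4640,-0.0002) = 90.0029°; ψ = atan2(-1.7322,2.9998) = -30.0029°
θ_1 = β − ψ = 120.0059°
θ_3 = φ − θ_1 − θ_2 = -90.0000° (wrapped to (-180°,180°])

120.006 -60.006 -90.000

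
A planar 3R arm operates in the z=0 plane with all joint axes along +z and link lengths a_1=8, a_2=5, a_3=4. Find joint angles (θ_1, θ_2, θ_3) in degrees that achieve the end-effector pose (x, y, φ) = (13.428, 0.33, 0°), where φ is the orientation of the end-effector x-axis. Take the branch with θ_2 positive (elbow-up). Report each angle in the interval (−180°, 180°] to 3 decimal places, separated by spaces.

wrist centre = target − a_3·(cos φ, sin φ) = (9.4280, 0.3300)
cos θ_2 = (88.9961−8²−5²)/(2·8·5) = -0.0000; θ_2 = 90.0028° (elbow-up)
β = atan2(0.3300,9.4280) = 2.0047°; ψ = atan2(5.0000,7.9998) = 32.0062°
θ_1 = β − ψ = -30.0015°
θ_3 = φ − θ_1 − θ_2 = -60.0013° (wrapped to (-180°,180°])

-30.002 90.003 -60.001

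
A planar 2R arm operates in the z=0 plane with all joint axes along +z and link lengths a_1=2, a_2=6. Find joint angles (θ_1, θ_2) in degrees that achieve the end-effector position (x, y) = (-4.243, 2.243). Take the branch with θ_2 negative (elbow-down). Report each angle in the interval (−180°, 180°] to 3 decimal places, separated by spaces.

cos θ_2 = (23.0341−2²−6²)/(2·2·6) = -0.7069; θ_2 = -134.9843° (elbow-down)
β = atan2(2.2430,-4.2430) = 152.1375°; ψ = atan2(-4.2438,-2.2415) = -117.8419°
θ_1 = β − ψ = 269.9794°

-90.021 -134.984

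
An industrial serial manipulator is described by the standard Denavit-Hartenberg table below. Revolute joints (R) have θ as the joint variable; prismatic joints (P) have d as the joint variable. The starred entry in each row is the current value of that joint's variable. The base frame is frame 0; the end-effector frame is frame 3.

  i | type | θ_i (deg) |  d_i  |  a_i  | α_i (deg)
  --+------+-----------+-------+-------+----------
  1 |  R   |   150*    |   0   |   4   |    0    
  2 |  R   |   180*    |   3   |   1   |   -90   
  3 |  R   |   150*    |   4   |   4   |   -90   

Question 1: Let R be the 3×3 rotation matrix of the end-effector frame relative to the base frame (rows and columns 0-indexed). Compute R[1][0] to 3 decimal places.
0.433

End-effector x-axis (col 0 of R) = (-0.7500,0.4330,-0.5000)
R[1][0] = 0.4330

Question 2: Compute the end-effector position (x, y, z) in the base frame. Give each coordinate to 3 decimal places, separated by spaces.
-3.598 6.696 1.000

after link 1: o_1 = (-3.4641, 2.0000, 0.0000)
after link 2: o_2 = (-2.5981, 1.5000, 3.0000)
after link 3: o_3 = (-3.5981, 6.6962, 1.0000)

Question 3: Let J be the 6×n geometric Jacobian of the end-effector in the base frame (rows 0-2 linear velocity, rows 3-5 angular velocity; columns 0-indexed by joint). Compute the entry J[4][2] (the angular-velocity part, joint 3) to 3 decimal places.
0.866

axis z_2 = (0.5000,0.8660,0.0000); lever o_n−o_2 = (-1.0000,5.1962,-2.0000)
cross product → J_v[:, 2] = (-1.7321,1.0000,3.4641)
J_ω[:, 2] = z_2
entry J[4][2] = 0.8660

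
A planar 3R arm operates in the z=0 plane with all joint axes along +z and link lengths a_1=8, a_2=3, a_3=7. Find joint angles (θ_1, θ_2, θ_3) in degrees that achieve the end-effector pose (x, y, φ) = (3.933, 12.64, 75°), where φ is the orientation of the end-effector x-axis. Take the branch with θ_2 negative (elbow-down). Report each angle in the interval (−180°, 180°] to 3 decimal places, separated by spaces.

89.999 -135.004 120.004

wrist centre = target − a_3·(cos φ, sin φ) = (2.1213, 5.8785)
cos θ_2 = (39.0568−8²−3²)/(2·8·3) = -0.7072; θ_2 = -135.0036° (elbow-down)
β = atan2(5.8785,2.1213) = 70.1580°; ψ = atan2(-2.1212,5.8785) = -19.8412°
θ_1 = β − ψ = 89.9992°
θ_3 = φ − θ_1 − θ_2 = 120.0043° (wrapped to (-180°,180°])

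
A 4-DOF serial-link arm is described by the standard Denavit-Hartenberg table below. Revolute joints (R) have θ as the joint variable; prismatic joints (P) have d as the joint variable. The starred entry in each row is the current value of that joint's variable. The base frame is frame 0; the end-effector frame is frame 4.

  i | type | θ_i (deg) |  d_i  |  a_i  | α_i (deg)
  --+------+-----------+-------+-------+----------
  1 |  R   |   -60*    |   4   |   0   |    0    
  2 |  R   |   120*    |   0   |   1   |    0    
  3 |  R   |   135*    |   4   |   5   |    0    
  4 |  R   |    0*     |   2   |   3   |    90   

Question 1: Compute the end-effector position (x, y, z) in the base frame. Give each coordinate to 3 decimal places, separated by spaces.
after link 1: o_1 = (0.0000, 0.0000, 4.0000)
after link 2: o_2 = (0.5000, 0.8660, 4.0000)
after link 3: o_3 = (-4.3296, -0.4281, 8.0000)
after link 4: o_4 = (-7.2274, -1.2045, 10.0000)

-7.227 -1.205 10.000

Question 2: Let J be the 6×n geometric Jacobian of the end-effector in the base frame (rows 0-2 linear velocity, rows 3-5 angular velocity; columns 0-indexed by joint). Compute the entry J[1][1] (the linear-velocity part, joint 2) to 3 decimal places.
-7.227

axis z_1 = (0.0000,0.0000,1.0000); lever o_n−o_1 = (-7.2274,-1.2045,6.0000)
cross product → J_v[:, 1] = (1.2045,-7.2274,0.0000)
J_ω[:, 1] = z_1
entry J[1][1] = -7.2274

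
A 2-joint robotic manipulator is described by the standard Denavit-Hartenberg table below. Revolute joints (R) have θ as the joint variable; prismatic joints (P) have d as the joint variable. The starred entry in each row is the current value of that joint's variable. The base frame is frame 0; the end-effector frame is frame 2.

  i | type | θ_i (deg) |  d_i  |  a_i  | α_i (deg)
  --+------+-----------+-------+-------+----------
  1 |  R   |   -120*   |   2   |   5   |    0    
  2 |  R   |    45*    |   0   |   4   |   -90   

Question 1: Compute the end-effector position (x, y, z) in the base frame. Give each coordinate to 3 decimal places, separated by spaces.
after link 1: o_1 = (-2.5000, -4.3301, 2.0000)
after link 2: o_2 = (-1.4647, -8.1938, 2.0000)

-1.465 -8.194 2.000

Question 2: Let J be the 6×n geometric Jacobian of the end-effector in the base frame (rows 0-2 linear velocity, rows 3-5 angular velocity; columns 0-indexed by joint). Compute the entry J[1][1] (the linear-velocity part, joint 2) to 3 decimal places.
axis z_1 = (0.0000,0.0000,1.0000); lever o_n−o_1 = (1.0353,-3.8637,0.0000)
cross product → J_v[:, 1] = (3.8637,1.0353,-0.0000)
J_ω[:, 1] = z_1
entry J[1][1] = 1.0353

1.035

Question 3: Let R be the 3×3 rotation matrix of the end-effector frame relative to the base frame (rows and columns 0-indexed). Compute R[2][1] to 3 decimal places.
-1.000

End-effector y-axis (col 1 of R) = (0.0000,0.0000,-1.0000)
R[2][1] = -1.0000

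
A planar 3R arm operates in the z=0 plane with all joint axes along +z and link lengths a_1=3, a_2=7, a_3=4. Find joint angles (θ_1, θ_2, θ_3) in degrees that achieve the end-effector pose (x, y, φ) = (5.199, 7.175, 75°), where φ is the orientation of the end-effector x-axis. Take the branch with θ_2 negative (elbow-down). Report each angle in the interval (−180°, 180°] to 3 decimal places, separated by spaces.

wrist centre = target − a_3·(cos φ, sin φ) = (4.1637, 3.3113)
cos θ_2 = (28.3013−3²−7²)/(2·3·7) = -0.7071; θ_2 = -135.0005° (elbow-down)
β = atan2(3.3113,4.1637) = 38.4943°; ψ = atan2(-4.9497,-1.9498) = -111.5004°
θ_1 = β − ψ = 149.9947°
θ_3 = φ − θ_1 − θ_2 = 60.0057° (wrapped to (-180°,180°])

149.995 -135.000 60.006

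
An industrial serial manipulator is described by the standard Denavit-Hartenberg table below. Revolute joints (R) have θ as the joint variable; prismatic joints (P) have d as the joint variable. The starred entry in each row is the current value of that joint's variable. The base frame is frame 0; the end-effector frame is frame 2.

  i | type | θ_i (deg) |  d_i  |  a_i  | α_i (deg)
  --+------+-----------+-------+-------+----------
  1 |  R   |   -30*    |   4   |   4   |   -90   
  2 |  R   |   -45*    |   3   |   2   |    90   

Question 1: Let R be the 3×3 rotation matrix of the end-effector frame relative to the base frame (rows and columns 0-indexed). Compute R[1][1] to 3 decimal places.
0.866

End-effector y-axis (col 1 of R) = (0.5000,0.8660,0.0000)
R[1][1] = 0.8660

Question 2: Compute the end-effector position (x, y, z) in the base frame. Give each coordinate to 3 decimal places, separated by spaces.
after link 1: o_1 = (3.4641, -2.0000, 4.0000)
after link 2: o_2 = (6.1888, -0.1090, 5.4142)

6.189 -0.109 5.414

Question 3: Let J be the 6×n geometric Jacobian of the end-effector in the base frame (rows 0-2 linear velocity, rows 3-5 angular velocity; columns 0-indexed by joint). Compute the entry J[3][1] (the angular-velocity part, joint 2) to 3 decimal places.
0.500

axis z_1 = (0.5000,0.8660,0.0000); lever o_n−o_1 = (2.7247,1.8910,1.4142)
cross product → J_v[:, 1] = (1.2247,-0.7071,-1.4142)
J_ω[:, 1] = z_1
entry J[3][1] = 0.5000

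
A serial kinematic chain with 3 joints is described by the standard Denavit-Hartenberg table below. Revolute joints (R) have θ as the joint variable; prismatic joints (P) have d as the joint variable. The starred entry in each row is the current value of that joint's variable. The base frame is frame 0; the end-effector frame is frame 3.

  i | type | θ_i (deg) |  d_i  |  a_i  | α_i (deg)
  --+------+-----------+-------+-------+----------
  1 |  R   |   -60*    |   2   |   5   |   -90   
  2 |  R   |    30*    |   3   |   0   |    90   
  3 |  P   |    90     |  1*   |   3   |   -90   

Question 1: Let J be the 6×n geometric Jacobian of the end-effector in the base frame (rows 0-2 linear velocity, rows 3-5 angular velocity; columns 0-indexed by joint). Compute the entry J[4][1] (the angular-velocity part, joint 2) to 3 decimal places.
axis z_1 = (0.8660,0.5000,0.0000); lever o_n−o_1 = (5.4462,2.5670,0.8660)
cross product → J_v[:, 1] = (0.4330,-0.7500,-0.5000)
J_ω[:, 1] = z_1
entry J[4][1] = 0.5000

0.500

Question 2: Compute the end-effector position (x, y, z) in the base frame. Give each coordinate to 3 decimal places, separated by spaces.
7.946 -1.763 2.866

after link 1: o_1 = (2.5000, -4.3301, 2.0000)
after link 2: o_2 = (5.0981, -2.8301, 2.0000)
after link 3: o_3 = (7.9462, -1.7631, 2.8660)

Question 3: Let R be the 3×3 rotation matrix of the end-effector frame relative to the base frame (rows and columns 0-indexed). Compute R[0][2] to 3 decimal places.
End-effector z-axis (col 2 of R) = (-0.4330,0.7500,0.5000)
R[0][2] = -0.4330

-0.433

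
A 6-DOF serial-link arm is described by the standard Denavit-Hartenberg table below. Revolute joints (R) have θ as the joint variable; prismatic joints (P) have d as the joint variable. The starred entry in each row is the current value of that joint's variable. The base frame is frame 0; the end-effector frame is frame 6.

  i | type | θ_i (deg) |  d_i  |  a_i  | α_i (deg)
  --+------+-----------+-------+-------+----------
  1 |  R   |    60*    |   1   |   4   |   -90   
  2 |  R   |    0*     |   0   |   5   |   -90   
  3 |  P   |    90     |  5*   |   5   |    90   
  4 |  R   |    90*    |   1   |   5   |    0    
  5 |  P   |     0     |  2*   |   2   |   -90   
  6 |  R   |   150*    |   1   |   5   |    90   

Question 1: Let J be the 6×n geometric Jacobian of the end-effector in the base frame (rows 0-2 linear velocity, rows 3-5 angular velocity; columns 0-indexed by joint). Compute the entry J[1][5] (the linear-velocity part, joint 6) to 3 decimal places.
3.750

axis z_5 = (-0.8660,0.5000,0.0000); lever o_n−o_5 = (-2.1160,-1.6651,4.3301)
cross product → J_v[:, 5] = (2.1651,3.7500,2.5000)
J_ω[:, 5] = z_5
entry J[1][5] = 3.7500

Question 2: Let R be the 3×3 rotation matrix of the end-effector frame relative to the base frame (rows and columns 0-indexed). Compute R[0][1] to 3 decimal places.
End-effector y-axis (col 1 of R) = (-0.8660,0.5000,0.0000)
R[0][1] = -0.8660

-0.866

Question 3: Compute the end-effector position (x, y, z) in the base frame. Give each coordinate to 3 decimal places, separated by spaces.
after link 1: o_1 = (2.0000, 3.4641, 1.0000)
after link 2: o_2 = (4.5000, 7.7942, 1.0000)
after link 3: o_3 = (8.8301, 5.2942, -4.0000)
after link 4: o_4 = (9.3301, 6.1603, -9.0000)
after link 5: o_5 = (10.3301, 7.8923, -11.0000)
after link 6: o_6 = (8.2141, 6.2272, -6.6699)

8.214 6.227 -6.670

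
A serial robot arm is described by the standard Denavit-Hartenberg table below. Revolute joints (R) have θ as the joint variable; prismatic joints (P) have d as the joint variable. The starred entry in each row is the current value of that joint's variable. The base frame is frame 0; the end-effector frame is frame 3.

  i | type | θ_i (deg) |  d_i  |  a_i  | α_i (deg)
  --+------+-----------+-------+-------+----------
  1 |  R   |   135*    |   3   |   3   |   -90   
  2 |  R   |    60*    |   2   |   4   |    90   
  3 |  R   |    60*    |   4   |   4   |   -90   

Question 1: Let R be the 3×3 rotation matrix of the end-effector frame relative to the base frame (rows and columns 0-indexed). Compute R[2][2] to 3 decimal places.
End-effector z-axis (col 2 of R) = (-0.0474,-0.6597,0.7500)
R[2][2] = 0.7500

0.750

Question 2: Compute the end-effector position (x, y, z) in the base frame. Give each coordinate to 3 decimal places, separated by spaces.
after link 1: o_1 = (-2.1213, 2.1213, 3.0000)
after link 2: o_2 = (-4.9497, 2.1213, -0.4641)
after link 3: o_3 = (-10.5558, 2.8284, -0.1962)

-10.556 2.828 -0.196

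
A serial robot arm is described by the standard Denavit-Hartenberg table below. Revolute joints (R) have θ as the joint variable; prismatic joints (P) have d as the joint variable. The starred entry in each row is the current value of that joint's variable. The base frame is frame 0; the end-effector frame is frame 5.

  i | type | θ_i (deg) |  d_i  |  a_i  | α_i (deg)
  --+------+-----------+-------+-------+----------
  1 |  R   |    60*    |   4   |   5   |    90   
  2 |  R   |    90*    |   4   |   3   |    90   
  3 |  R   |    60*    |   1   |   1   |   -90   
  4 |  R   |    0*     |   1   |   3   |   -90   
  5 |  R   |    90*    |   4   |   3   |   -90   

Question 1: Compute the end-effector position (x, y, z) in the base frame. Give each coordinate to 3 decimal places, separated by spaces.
after link 1: o_1 = (2.5000, 4.3301, 4.0000)
after link 2: o_2 = (5.9641, 2.3301, 7.0000)
after link 3: o_3 = (7.2141, 2.7631, 7.5000)
after link 4: o_4 = (9.8971, 1.2141, 8.1340)
after link 5: o_5 = (6.5981, -1.5000, 10.7321)

6.598 -1.500 10.732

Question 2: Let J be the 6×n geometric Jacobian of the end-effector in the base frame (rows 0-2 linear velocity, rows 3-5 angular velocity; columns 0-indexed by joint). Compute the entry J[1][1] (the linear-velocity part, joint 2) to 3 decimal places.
axis z_1 = (0.8660,-0.5000,0.0000); lever o_n−o_1 = (4.0981,-5.8301,6.7321)
cross product → J_v[:, 1] = (-3.3660,-5.8301,-3.0000)
J_ω[:, 1] = z_1
entry J[1][1] = -5.8301

-5.830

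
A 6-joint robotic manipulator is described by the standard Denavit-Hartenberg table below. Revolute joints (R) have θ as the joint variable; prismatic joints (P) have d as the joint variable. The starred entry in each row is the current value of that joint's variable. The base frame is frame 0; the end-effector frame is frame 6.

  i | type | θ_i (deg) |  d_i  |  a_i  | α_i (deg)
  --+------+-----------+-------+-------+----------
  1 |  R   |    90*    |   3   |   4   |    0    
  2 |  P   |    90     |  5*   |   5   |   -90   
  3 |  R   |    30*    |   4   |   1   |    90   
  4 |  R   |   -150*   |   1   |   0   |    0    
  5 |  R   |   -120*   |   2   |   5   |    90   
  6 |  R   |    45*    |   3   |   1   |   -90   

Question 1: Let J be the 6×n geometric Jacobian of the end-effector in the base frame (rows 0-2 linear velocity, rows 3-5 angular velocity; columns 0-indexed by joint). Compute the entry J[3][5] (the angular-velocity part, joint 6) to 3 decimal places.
-0.866

axis z_5 = (-0.8660,-0.0000,-0.5000); lever o_n−o_5 = (-2.9516,-0.7071,-0.8876)
cross product → J_v[:, 5] = (-0.3536,0.7071,0.6124)
J_ω[:, 5] = z_5
entry J[3][5] = -0.8660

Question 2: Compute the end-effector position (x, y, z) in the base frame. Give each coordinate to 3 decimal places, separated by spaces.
after link 1: o_1 = (0.0000, 4.0000, 3.0000)
after link 2: o_2 = (-5.0000, 4.0000, 8.0000)
after link 3: o_3 = (-5.8660, 0.0000, 7.5000)
after link 4: o_4 = (-6.3660, 0.0000, 8.3660)
after link 5: o_5 = (-7.3660, -5.0000, 10.0981)
after link 6: o_6 = (-10.3177, -5.7071, 9.2104)

-10.318 -5.707 9.210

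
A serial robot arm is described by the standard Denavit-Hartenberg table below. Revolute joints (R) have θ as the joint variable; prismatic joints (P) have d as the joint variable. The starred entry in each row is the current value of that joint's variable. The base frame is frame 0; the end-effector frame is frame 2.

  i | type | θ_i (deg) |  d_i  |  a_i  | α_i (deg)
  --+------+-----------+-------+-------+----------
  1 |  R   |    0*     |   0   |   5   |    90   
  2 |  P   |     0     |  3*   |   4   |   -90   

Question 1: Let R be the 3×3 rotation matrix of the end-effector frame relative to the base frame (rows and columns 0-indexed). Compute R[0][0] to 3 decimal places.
1.000

End-effector x-axis (col 0 of R) = (1.0000,0.0000,0.0000)
R[0][0] = 1.0000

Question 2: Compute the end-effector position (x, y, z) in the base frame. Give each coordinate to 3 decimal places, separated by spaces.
9.000 -3.000 0.000

after link 1: o_1 = (5.0000, 0.0000, 0.0000)
after link 2: o_2 = (9.0000, -3.0000, 0.0000)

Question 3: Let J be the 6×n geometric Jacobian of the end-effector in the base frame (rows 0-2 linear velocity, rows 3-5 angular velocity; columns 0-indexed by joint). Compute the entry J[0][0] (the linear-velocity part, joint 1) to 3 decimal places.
3.000

axis z_0 = ẑ; lever o_n−o_0 = (9.0000,-3.0000,0.0000)
cross product → J_v[:, 0] = (3.0000,9.0000,-0.0000)
J_ω[:, 0] = z_0
entry J[0][0] = 3.0000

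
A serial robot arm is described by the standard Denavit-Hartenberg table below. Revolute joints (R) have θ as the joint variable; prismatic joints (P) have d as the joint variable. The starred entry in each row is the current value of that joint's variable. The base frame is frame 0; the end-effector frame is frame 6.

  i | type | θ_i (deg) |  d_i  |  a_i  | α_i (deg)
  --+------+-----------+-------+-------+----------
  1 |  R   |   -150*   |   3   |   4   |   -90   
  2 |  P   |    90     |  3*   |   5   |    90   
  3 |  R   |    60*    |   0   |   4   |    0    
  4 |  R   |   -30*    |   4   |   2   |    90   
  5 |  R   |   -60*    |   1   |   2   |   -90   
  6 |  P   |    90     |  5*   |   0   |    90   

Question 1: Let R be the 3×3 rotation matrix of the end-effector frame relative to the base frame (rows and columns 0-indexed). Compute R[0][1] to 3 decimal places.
-0.217

End-effector y-axis (col 1 of R) = (-0.2165,-0.6250,-0.7500)
R[0][1] = -0.2165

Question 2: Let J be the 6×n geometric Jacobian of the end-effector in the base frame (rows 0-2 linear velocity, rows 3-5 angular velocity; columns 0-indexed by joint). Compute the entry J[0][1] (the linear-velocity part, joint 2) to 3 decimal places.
0.500

prismatic axis z_1 = (0.5000,-0.8660,0.0000)
J_v[:, 1] = z_1; J_ω[:, 1] = (0,0,0)
entry J[0][1] = 0.5000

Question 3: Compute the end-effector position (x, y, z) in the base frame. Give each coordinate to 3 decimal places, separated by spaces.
-2.962 -12.406 -10.848

after link 1: o_1 = (-3.4641, -2.0000, 3.0000)
after link 2: o_2 = (-1.9641, -4.5981, -2.0000)
after link 3: o_3 = (-0.2321, -7.5981, -4.0000)
after link 4: o_4 = (-3.1962, -10.4641, -5.7321)
after link 5: o_5 = (-1.8792, -9.2811, -7.0981)
after link 6: o_6 = (-2.9617, -12.4061, -10.8481)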